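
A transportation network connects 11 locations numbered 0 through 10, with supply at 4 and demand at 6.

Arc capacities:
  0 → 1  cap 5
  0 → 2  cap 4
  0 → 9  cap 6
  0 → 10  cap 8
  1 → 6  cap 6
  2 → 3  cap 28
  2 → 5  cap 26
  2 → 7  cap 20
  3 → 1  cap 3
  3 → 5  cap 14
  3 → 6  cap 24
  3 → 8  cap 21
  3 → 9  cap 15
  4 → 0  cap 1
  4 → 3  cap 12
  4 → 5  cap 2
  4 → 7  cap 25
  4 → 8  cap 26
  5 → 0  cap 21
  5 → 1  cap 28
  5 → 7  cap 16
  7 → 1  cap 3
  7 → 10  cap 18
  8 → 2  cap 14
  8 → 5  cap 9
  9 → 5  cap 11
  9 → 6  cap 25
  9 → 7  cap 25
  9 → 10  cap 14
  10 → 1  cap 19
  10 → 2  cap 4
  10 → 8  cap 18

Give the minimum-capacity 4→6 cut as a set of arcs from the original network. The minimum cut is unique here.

augment #1: 4→3→6 push 12
augment #2: 4→0→1→6 push 1
augment #3: 4→5→1→6 push 2
augment #4: 4→7→1→6 push 3
augment #5: 4→8→2→3→6 push 12
augment #6: 4→8→2→3→9→6 push 2
augment #7: 4→8→5→0→9→6 push 6
augment #8: 4→7→10→2→3→9→6 push 4
augment #9: 4→8→5→0→2→3→9→6 push 3
augment #10: 4→7→10→1→0→2→3→9→6 push 1
max flow = 46; residual-reachable set from 4 gives S-side
cut edges (S→T): {(0,2), (0,9), (1,6), (4,3), (8,2), (10,2)} total cap 46

Min-cut arcs: {(0,2), (0,9), (1,6), (4,3), (8,2), (10,2)} (total capacity 46)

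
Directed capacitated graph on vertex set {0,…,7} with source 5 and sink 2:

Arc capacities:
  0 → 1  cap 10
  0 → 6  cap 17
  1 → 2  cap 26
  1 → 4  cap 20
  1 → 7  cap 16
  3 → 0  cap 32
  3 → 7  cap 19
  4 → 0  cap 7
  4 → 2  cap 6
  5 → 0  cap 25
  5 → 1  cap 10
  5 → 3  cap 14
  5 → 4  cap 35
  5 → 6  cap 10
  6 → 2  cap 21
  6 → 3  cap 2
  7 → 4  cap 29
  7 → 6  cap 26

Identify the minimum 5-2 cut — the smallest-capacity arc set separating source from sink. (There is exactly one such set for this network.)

Min-cut arcs: {(0,1), (4,2), (5,1), (6,2)} (total capacity 47)

augment #1: 5→1→2 push 10
augment #2: 5→4→2 push 6
augment #3: 5→6→2 push 10
augment #4: 5→0→1→2 push 10
augment #5: 5→0→6→2 push 11
max flow = 47; residual-reachable set from 5 gives S-side
cut edges (S→T): {(0,1), (4,2), (5,1), (6,2)} total cap 47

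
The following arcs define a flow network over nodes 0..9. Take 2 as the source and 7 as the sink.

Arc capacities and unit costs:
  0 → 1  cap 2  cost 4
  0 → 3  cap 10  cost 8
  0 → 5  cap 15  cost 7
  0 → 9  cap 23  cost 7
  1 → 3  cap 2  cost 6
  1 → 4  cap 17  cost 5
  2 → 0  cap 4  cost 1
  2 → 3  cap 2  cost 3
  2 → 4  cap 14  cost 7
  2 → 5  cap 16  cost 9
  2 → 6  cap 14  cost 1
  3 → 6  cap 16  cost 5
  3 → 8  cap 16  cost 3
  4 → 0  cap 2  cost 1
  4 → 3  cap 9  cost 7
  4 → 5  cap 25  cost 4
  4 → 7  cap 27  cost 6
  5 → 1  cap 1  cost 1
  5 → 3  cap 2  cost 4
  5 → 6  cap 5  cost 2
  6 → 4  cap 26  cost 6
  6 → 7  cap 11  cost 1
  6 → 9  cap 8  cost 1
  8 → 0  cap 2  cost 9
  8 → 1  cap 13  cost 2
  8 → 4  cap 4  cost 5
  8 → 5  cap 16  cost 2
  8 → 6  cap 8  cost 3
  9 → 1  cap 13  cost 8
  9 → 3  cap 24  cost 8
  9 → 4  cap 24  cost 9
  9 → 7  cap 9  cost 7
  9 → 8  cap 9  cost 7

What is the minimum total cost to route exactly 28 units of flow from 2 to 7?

shortest-cost path #1: 2→6→7 push 11 @ unit cost 2 (adds 22)
shortest-cost path #2: 2→6→9→7 push 3 @ unit cost 9 (adds 27)
shortest-cost path #3: 2→4→7 push 14 @ unit cost 13 (adds 182)
total cost = 231

Minimum cost for 28 units: 231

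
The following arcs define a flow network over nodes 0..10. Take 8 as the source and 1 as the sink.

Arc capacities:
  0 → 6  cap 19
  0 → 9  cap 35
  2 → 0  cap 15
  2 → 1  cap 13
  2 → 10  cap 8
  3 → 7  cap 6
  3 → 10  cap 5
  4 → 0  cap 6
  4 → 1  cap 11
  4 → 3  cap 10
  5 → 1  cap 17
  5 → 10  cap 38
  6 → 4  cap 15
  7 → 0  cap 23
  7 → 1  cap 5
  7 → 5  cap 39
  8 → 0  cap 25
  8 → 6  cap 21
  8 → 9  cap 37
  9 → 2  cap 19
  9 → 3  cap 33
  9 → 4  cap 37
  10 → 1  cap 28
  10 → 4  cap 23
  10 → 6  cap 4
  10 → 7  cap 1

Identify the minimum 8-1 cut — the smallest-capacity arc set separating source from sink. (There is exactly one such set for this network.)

Min-cut arcs: {(3,7), (3,10), (4,1), (9,2)} (total capacity 41)

augment #1: 8→6→4→1 push 11
augment #2: 8→9→2→1 push 13
augment #3: 8→9→2→10→1 push 6
augment #4: 8→9→3→7→1 push 5
augment #5: 8→9→3→10→1 push 5
augment #6: 8→9→3→7→5→1 push 1
max flow = 41; residual-reachable set from 8 gives S-side
cut edges (S→T): {(3,7), (3,10), (4,1), (9,2)} total cap 41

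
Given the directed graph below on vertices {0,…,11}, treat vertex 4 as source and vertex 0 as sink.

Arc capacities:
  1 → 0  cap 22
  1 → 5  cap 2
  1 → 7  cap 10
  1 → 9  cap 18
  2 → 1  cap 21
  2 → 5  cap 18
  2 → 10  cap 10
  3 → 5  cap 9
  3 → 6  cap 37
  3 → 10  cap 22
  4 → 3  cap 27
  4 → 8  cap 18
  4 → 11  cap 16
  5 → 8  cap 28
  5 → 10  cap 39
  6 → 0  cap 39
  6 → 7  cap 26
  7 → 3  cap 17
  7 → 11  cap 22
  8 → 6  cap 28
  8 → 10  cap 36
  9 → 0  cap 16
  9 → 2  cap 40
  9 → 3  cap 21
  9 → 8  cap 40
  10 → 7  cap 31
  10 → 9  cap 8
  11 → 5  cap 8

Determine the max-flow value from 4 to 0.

Maximum flow value: 47

augment #1: 4→3→6→0 bottleneck 27, total now 27
augment #2: 4→8→6→0 bottleneck 12, total now 39
augment #3: 4→8→10→9→0 bottleneck 6, total now 45
augment #4: 4→11→5→10→9→0 bottleneck 2, total now 47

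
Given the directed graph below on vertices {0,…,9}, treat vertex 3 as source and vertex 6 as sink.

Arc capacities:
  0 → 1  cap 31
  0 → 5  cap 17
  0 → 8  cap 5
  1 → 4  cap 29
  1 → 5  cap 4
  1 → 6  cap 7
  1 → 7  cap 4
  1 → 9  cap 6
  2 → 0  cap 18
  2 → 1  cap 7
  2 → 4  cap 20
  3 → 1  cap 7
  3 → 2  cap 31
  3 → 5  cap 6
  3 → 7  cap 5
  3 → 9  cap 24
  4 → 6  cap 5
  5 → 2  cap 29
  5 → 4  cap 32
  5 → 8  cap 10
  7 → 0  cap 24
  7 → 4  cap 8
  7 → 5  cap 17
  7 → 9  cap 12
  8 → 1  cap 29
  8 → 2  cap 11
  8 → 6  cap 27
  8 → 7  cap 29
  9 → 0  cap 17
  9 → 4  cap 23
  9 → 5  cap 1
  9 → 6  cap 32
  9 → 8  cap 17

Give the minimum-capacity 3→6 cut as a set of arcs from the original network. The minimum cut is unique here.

Min-cut arcs: {(0,8), (1,6), (1,7), (1,9), (3,7), (3,9), (4,6), (5,8)} (total capacity 66)

augment #1: 3→1→6 push 7
augment #2: 3→9→6 push 24
augment #3: 3→2→4→6 push 5
augment #4: 3→5→8→6 push 6
augment #5: 3→7→9→6 push 5
augment #6: 3→2→0→8→6 push 5
augment #7: 3→2→1→9→6 push 3
augment #8: 3→2→0→5→8→6 push 4
augment #9: 3→2→1→9→8→6 push 3
augment #10: 3→2→1→7→9→8→6 push 1
augment #11: 3→2→0→1→7→9→8→6 push 3
max flow = 66; residual-reachable set from 3 gives S-side
cut edges (S→T): {(0,8), (1,6), (1,7), (1,9), (3,7), (3,9), (4,6), (5,8)} total cap 66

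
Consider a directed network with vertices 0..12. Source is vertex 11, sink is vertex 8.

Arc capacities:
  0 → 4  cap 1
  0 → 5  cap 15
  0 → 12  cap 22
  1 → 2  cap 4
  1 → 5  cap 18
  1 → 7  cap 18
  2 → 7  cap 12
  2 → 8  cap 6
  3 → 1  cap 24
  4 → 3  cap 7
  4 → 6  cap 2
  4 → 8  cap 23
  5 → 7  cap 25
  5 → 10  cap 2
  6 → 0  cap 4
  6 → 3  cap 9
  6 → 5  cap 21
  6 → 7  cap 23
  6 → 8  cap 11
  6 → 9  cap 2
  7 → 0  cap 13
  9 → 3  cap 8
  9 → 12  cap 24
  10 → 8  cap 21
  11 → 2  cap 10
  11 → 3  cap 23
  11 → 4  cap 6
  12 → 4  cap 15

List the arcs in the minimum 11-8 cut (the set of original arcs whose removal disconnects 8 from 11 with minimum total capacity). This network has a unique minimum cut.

Min-cut arcs: {(2,8), (5,10), (7,0), (11,4)} (total capacity 27)

augment #1: 11→2→8 push 6
augment #2: 11→4→8 push 6
augment #3: 11→2→7→0→4→8 push 1
augment #4: 11→3→1→5→10→8 push 2
augment #5: 11→2→7→0→12→4→8 push 3
augment #6: 11→3→1→7→0→12→4→8 push 9
max flow = 27; residual-reachable set from 11 gives S-side
cut edges (S→T): {(2,8), (5,10), (7,0), (11,4)} total cap 27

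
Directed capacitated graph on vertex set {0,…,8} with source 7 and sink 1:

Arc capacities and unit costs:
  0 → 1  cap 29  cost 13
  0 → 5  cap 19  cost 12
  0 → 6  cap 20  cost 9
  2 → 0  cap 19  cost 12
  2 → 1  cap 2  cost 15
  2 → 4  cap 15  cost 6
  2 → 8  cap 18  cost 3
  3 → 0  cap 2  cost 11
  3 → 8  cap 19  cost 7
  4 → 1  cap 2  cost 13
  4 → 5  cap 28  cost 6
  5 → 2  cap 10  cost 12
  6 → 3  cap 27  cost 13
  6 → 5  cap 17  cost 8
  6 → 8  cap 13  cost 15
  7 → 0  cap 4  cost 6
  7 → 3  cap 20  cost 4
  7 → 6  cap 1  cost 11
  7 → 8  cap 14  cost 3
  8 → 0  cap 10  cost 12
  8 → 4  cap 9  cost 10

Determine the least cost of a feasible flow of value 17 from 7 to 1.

shortest-cost path #1: 7→0→1 push 4 @ unit cost 19 (adds 76)
shortest-cost path #2: 7→8→4→1 push 2 @ unit cost 26 (adds 52)
shortest-cost path #3: 7→8→0→1 push 10 @ unit cost 28 (adds 280)
shortest-cost path #4: 7→3→0→1 push 1 @ unit cost 28 (adds 28)
total cost = 436

Minimum cost for 17 units: 436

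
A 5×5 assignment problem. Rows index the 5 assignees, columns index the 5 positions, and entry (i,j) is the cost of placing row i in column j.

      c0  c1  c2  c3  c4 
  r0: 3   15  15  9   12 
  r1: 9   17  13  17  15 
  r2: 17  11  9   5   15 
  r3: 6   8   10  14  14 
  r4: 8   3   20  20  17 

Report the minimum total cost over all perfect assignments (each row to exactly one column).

Minimum assignment cost: 36

optimal assignment: row0→col0 (cost 3), row1→col4 (cost 15), row2→col3 (cost 5), row3→col2 (cost 10), row4→col1 (cost 3)
total = 3 + 15 + 5 + 10 + 3 = 36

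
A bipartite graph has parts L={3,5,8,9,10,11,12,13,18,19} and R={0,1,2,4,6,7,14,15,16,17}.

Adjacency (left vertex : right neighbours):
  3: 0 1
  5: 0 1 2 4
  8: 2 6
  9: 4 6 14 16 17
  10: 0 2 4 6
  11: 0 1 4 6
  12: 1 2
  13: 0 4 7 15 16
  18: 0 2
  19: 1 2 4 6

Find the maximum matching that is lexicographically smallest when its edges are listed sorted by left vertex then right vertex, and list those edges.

|M| = 7 (so the lex-smallest maximum matching has 7 edges)
process left vertices in ascending order; for each, take the smallest-labelled available neighbour that still permits 7 edges overall, or leave it unmatched if none does
lex-smallest matching: {3-0, 5-1, 8-2, 9-14, 10-4, 11-6, 13-7}

Lex-smallest maximum matching: {(3,0), (5,1), (8,2), (9,14), (10,4), (11,6), (13,7)}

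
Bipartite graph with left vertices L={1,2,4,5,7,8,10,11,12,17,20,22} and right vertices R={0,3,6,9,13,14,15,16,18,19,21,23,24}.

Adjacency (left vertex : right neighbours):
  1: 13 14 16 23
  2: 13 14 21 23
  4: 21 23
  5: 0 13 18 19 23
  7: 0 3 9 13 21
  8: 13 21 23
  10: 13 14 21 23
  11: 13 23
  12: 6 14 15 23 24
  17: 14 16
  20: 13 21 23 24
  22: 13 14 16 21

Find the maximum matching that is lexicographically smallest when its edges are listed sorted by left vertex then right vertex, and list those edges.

Lex-smallest maximum matching: {(1,13), (2,14), (4,21), (5,0), (7,3), (8,23), (12,6), (17,16), (20,24)}

|M| = 9 (so the lex-smallest maximum matching has 9 edges)
process left vertices in ascending order; for each, take the smallest-labelled available neighbour that still permits 9 edges overall, or leave it unmatched if none does
lex-smallest matching: {1-13, 2-14, 4-21, 5-0, 7-3, 8-23, 12-6, 17-16, 20-24}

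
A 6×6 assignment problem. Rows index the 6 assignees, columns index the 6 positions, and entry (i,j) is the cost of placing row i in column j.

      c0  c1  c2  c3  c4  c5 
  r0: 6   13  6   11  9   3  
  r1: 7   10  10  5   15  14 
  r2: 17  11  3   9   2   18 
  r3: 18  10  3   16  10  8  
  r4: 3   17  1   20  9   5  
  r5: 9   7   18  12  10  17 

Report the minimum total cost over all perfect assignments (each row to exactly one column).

Minimum assignment cost: 23

optimal assignment: row0→col5 (cost 3), row1→col3 (cost 5), row2→col4 (cost 2), row3→col2 (cost 3), row4→col0 (cost 3), row5→col1 (cost 7)
total = 3 + 5 + 2 + 3 + 3 + 7 = 23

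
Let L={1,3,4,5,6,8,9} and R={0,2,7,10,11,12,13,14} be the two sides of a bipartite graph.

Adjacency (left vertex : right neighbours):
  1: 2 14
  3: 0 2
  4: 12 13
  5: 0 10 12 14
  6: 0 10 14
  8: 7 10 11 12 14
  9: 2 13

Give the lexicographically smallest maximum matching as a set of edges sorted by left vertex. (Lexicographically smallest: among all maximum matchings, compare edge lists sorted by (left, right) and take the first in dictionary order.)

|M| = 7 (so the lex-smallest maximum matching has 7 edges)
process left vertices in ascending order; for each, take the smallest-labelled available neighbour that still permits 7 edges overall, or leave it unmatched if none does
lex-smallest matching: {1-2, 3-0, 4-12, 5-10, 6-14, 8-7, 9-13}

Lex-smallest maximum matching: {(1,2), (3,0), (4,12), (5,10), (6,14), (8,7), (9,13)}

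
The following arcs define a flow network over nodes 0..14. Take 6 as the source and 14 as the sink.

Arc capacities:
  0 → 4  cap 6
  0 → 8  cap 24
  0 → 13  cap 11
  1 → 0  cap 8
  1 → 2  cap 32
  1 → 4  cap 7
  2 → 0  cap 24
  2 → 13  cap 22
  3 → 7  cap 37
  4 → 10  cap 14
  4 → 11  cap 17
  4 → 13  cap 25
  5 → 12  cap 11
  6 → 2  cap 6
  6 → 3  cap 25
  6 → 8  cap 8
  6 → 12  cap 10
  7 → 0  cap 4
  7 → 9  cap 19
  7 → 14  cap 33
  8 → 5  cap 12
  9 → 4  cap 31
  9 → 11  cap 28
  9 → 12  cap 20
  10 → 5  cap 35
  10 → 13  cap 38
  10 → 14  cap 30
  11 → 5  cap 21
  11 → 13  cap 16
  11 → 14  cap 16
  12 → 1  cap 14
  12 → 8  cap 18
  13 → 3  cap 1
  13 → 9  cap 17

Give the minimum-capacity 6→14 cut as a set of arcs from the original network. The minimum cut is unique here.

Min-cut arcs: {(6,2), (6,3), (12,1)} (total capacity 45)

augment #1: 6→3→7→14 push 25
augment #2: 6→2→0→4→10→14 push 6
augment #3: 6→12→1→4→10→14 push 7
augment #4: 6→12→1→0→13→3→7→14 push 1
augment #5: 6→12→1→0→13→9→11→14 push 2
augment #6: 6→8→5→12→1→0→13→9→11→14 push 4
max flow = 45; residual-reachable set from 6 gives S-side
cut edges (S→T): {(6,2), (6,3), (12,1)} total cap 45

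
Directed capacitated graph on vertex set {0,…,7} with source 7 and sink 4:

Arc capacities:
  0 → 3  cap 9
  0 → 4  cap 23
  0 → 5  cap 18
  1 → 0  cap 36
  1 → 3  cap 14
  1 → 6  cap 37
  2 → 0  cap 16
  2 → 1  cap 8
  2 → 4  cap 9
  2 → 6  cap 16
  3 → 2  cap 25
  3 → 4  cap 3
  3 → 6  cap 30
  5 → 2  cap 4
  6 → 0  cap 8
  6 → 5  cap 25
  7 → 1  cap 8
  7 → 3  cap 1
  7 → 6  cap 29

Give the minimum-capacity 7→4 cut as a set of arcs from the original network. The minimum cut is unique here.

Min-cut arcs: {(5,2), (6,0), (7,1), (7,3)} (total capacity 21)

augment #1: 7→3→4 push 1
augment #2: 7→1→0→4 push 8
augment #3: 7→6→0→4 push 8
augment #4: 7→6→5→2→4 push 4
max flow = 21; residual-reachable set from 7 gives S-side
cut edges (S→T): {(5,2), (6,0), (7,1), (7,3)} total cap 21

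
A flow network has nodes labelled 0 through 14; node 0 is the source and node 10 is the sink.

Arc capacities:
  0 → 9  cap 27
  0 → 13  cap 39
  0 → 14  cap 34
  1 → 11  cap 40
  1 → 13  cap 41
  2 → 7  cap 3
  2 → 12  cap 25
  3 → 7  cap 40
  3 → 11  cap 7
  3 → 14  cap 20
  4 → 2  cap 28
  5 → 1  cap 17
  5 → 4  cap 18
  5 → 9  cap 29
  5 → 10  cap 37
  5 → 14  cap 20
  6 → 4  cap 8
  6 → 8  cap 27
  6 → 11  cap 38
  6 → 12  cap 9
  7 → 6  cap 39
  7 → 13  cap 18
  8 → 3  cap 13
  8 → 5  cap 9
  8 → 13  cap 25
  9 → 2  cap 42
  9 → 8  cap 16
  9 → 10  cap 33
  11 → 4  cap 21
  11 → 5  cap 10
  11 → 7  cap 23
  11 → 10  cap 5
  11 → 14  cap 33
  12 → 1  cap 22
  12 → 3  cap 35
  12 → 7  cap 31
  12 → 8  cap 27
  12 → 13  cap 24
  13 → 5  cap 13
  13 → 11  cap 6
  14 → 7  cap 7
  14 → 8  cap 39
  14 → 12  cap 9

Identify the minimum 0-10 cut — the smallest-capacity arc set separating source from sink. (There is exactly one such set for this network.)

augment #1: 0→9→10 push 27
augment #2: 0→13→5→10 push 13
augment #3: 0→13→11→10 push 5
augment #4: 0→13→11→5→10 push 1
augment #5: 0→14→8→5→10 push 9
augment #6: 0→14→7→6→11→5→10 push 7
augment #7: 0→14→8→3→11→5→10 push 2
max flow = 64; residual-reachable set from 0 gives S-side
cut edges (S→T): {(0,9), (8,5), (11,5), (11,10), (13,5)} total cap 64

Min-cut arcs: {(0,9), (8,5), (11,5), (11,10), (13,5)} (total capacity 64)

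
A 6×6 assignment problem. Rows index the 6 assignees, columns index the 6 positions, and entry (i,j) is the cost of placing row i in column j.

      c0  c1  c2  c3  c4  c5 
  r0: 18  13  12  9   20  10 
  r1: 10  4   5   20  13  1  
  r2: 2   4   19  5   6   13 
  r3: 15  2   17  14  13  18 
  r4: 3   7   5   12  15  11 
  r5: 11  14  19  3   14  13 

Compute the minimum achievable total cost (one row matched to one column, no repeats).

optimal assignment: row0→col2 (cost 12), row1→col5 (cost 1), row2→col4 (cost 6), row3→col1 (cost 2), row4→col0 (cost 3), row5→col3 (cost 3)
total = 12 + 1 + 6 + 2 + 3 + 3 = 27

Minimum assignment cost: 27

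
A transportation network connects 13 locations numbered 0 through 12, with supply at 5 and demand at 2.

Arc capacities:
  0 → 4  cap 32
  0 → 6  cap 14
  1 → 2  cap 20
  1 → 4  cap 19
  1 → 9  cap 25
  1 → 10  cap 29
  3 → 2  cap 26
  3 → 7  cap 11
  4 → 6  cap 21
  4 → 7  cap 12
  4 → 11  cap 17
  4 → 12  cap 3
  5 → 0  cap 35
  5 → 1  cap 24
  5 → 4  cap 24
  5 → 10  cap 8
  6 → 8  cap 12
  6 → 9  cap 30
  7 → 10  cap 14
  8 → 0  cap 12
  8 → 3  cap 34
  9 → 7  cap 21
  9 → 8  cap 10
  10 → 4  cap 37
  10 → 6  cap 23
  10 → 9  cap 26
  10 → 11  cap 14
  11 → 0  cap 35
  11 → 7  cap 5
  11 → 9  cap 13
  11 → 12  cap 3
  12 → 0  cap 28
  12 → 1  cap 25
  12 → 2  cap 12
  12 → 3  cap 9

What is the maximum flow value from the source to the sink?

Maximum flow value: 48

augment #1: 5→1→2 bottleneck 20, total now 20
augment #2: 5→4→12→2 bottleneck 3, total now 23
augment #3: 5→4→11→12→2 bottleneck 3, total now 26
augment #4: 5→0→6→8→3→2 bottleneck 12, total now 38
augment #5: 5→1→9→8→3→2 bottleneck 4, total now 42
augment #6: 5→10→9→8→3→2 bottleneck 6, total now 48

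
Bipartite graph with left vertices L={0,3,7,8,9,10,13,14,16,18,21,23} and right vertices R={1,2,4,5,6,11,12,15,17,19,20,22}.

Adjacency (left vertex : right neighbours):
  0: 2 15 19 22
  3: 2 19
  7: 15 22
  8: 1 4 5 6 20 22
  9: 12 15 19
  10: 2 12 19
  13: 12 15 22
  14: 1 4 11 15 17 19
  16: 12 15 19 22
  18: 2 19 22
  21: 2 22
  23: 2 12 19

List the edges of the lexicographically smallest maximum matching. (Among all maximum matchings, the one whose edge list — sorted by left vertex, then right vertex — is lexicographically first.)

Lex-smallest maximum matching: {(0,2), (3,19), (7,15), (8,1), (9,12), (13,22), (14,4)}

|M| = 7 (so the lex-smallest maximum matching has 7 edges)
process left vertices in ascending order; for each, take the smallest-labelled available neighbour that still permits 7 edges overall, or leave it unmatched if none does
lex-smallest matching: {0-2, 3-19, 7-15, 8-1, 9-12, 13-22, 14-4}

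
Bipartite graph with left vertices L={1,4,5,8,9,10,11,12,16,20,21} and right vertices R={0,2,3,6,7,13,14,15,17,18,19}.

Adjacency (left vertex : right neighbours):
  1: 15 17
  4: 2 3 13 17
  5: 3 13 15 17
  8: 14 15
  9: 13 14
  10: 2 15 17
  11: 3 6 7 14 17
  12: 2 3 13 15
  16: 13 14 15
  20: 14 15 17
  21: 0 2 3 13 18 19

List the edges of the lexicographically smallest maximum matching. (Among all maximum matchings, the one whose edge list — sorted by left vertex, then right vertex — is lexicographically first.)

|M| = 8 (so the lex-smallest maximum matching has 8 edges)
process left vertices in ascending order; for each, take the smallest-labelled available neighbour that still permits 8 edges overall, or leave it unmatched if none does
lex-smallest matching: {1-15, 4-2, 5-3, 8-14, 9-13, 10-17, 11-6, 21-0}

Lex-smallest maximum matching: {(1,15), (4,2), (5,3), (8,14), (9,13), (10,17), (11,6), (21,0)}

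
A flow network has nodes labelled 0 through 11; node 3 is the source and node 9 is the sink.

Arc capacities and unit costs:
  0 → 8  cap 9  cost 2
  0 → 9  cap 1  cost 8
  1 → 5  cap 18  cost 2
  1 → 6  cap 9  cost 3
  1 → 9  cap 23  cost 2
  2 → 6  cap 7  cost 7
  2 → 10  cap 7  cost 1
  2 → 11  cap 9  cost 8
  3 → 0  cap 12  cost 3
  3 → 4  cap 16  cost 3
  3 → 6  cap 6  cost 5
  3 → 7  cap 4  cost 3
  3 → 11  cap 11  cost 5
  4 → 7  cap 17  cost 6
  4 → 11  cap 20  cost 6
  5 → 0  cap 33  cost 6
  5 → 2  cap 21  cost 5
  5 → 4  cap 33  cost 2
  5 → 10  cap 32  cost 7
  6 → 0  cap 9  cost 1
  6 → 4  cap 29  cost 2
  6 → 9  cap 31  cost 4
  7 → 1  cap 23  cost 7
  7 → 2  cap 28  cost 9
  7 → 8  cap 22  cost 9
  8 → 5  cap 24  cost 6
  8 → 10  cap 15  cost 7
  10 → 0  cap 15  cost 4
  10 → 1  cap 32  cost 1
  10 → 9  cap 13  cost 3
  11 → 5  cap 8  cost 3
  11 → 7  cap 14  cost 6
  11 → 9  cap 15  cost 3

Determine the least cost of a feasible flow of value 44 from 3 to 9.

Minimum cost for 44 units: 546

shortest-cost path #1: 3→11→9 push 11 @ unit cost 8 (adds 88)
shortest-cost path #2: 3→6→9 push 6 @ unit cost 9 (adds 54)
shortest-cost path #3: 3→0→9 push 1 @ unit cost 11 (adds 11)
shortest-cost path #4: 3→4→11→9 push 4 @ unit cost 12 (adds 48)
shortest-cost path #5: 3→7→1→9 push 4 @ unit cost 12 (adds 48)
shortest-cost path #6: 3→0→8→10→9 push 9 @ unit cost 15 (adds 135)
shortest-cost path #7: 3→4→7→1→9 push 9 @ unit cost 18 (adds 162)
total cost = 546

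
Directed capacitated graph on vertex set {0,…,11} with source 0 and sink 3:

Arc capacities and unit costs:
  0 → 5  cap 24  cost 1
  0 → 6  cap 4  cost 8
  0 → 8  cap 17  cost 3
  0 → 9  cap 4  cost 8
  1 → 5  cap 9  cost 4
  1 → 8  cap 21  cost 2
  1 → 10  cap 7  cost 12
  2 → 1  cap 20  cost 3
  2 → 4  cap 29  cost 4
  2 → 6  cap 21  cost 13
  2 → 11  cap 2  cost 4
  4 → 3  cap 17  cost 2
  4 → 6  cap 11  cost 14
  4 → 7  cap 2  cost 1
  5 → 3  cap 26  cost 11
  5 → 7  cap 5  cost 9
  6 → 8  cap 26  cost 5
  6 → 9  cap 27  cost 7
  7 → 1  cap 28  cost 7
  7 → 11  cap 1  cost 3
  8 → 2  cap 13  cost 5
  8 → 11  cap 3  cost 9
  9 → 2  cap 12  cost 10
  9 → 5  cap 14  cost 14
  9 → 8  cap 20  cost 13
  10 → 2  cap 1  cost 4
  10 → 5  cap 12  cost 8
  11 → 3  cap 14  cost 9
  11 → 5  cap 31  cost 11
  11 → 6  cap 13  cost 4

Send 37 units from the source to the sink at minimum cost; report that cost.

Minimum cost for 37 units: 470

shortest-cost path #1: 0→5→3 push 24 @ unit cost 12 (adds 288)
shortest-cost path #2: 0→8→2→4→3 push 13 @ unit cost 14 (adds 182)
total cost = 470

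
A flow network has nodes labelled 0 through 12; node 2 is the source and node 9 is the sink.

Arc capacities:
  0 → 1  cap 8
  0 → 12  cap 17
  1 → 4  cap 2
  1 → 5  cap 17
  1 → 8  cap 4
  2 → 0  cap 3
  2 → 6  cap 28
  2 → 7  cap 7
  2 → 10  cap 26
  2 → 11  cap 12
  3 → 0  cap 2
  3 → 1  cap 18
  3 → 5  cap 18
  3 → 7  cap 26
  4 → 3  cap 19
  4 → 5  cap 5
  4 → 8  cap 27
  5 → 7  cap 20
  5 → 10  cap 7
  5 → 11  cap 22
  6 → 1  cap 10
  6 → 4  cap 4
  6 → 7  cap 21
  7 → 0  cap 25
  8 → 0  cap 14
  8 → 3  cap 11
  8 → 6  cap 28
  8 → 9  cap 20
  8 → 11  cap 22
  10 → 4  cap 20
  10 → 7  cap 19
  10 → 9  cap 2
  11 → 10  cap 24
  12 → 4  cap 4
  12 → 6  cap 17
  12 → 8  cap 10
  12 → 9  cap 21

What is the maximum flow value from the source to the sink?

augment #1: 2→10→9 bottleneck 2, total now 2
augment #2: 2→0→12→9 bottleneck 3, total now 5
augment #3: 2→6→1→8→9 bottleneck 4, total now 9
augment #4: 2→6→4→8→9 bottleneck 4, total now 13
augment #5: 2→7→0→12→9 bottleneck 7, total now 20
augment #6: 2→10→4→8→9 bottleneck 12, total now 32
augment #7: 2→6→7→0→12→9 bottleneck 7, total now 39

Maximum flow value: 39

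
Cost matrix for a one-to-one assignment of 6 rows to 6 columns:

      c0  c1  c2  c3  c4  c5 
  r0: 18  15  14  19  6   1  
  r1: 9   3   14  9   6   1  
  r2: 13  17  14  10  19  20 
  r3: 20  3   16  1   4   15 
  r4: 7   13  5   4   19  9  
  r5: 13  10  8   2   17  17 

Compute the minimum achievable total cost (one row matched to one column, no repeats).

optimal assignment: row0→col5 (cost 1), row1→col1 (cost 3), row2→col0 (cost 13), row3→col4 (cost 4), row4→col2 (cost 5), row5→col3 (cost 2)
total = 1 + 3 + 13 + 4 + 5 + 2 = 28

Minimum assignment cost: 28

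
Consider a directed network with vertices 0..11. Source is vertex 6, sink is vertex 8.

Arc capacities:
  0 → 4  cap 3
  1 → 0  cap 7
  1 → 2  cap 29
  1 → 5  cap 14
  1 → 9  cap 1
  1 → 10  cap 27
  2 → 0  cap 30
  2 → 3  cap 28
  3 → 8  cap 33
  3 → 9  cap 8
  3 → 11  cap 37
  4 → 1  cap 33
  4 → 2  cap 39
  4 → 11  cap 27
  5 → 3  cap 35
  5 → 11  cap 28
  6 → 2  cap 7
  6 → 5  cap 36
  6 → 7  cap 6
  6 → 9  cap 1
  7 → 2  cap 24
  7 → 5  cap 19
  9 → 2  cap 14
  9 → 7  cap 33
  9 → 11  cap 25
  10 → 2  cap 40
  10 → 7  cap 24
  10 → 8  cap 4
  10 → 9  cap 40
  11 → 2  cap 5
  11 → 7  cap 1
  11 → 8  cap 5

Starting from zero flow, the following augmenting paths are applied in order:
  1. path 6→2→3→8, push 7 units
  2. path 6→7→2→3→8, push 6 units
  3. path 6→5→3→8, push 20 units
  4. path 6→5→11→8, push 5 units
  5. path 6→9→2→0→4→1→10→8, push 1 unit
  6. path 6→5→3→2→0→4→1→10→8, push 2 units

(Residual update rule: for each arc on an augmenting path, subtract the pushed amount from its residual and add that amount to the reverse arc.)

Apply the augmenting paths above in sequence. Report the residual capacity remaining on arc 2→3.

Residual capacity of (2,3): 17

after path 1 (6→2→3→8, push 7): res(2,3)=21
after path 2 (6→7→2→3→8, push 6): res(2,3)=15
after path 3 (6→5→3→8, push 20): res(2,3)=15
after path 4 (6→5→11→8, push 5): res(2,3)=15
after path 5 (6→9→2→0→4→1→10→8, push 1): res(2,3)=15
after path 6 (6→5→3→2→0→4→1→10→8, push 2): res(2,3)=17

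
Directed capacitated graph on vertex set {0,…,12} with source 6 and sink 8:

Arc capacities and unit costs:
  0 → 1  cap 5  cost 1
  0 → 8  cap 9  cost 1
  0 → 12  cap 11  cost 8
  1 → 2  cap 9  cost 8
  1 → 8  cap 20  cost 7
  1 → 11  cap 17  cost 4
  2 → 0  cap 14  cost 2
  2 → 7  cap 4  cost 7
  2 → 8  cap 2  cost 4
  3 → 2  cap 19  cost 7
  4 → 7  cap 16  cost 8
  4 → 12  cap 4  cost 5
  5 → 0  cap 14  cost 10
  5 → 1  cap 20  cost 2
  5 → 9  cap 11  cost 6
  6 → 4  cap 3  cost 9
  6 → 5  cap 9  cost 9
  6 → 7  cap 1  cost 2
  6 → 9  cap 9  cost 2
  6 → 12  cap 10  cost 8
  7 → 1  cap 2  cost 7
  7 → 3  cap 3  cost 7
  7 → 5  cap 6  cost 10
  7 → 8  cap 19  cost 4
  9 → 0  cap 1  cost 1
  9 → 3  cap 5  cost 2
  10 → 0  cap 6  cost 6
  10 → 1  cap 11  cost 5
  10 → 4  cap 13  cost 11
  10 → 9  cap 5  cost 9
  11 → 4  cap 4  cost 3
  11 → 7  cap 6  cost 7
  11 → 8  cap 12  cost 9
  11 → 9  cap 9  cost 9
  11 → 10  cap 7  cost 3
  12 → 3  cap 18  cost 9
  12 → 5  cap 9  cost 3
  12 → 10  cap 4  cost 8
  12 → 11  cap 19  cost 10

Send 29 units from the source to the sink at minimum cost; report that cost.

shortest-cost path #1: 6→9→0→8 push 1 @ unit cost 4 (adds 4)
shortest-cost path #2: 6→7→8 push 1 @ unit cost 6 (adds 6)
shortest-cost path #3: 6→9→3→2→0→8 push 5 @ unit cost 14 (adds 70)
shortest-cost path #4: 6→5→1→8 push 9 @ unit cost 18 (adds 162)
shortest-cost path #5: 6→12→5→1→8 push 9 @ unit cost 20 (adds 180)
shortest-cost path #6: 6→4→7→8 push 3 @ unit cost 21 (adds 63)
shortest-cost path #7: 6→12→10→0→8 push 1 @ unit cost 23 (adds 23)
total cost = 508

Minimum cost for 29 units: 508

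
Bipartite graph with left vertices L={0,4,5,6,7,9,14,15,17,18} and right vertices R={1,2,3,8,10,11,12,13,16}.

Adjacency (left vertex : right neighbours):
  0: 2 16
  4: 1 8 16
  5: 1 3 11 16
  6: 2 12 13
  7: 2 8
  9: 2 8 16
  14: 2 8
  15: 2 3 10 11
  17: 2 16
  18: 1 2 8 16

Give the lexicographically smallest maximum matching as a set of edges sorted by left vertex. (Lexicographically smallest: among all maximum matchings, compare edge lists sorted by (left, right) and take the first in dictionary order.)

Lex-smallest maximum matching: {(0,2), (4,1), (5,3), (6,12), (7,8), (9,16), (15,10)}

|M| = 7 (so the lex-smallest maximum matching has 7 edges)
process left vertices in ascending order; for each, take the smallest-labelled available neighbour that still permits 7 edges overall, or leave it unmatched if none does
lex-smallest matching: {0-2, 4-1, 5-3, 6-12, 7-8, 9-16, 15-10}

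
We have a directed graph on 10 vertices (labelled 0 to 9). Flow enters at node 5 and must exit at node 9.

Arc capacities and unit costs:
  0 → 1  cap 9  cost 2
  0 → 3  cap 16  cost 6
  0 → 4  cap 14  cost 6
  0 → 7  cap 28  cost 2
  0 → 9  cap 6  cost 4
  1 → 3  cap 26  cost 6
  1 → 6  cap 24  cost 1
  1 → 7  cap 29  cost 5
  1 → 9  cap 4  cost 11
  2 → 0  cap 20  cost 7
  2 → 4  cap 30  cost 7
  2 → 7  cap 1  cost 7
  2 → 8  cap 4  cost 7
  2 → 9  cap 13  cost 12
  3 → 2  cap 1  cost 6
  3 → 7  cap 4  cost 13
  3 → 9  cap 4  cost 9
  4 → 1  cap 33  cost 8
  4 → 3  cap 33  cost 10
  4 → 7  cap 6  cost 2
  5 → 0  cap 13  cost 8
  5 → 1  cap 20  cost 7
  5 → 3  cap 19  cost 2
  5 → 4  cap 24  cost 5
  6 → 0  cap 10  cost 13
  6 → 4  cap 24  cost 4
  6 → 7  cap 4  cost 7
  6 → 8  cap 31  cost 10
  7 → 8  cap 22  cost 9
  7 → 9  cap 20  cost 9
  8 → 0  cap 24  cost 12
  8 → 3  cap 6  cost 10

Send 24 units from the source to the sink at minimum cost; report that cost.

Minimum cost for 24 units: 360

shortest-cost path #1: 5→3→9 push 4 @ unit cost 11 (adds 44)
shortest-cost path #2: 5→0→9 push 6 @ unit cost 12 (adds 72)
shortest-cost path #3: 5→4→7→9 push 6 @ unit cost 16 (adds 96)
shortest-cost path #4: 5→1→9 push 4 @ unit cost 18 (adds 72)
shortest-cost path #5: 5→0→7→9 push 4 @ unit cost 19 (adds 76)
total cost = 360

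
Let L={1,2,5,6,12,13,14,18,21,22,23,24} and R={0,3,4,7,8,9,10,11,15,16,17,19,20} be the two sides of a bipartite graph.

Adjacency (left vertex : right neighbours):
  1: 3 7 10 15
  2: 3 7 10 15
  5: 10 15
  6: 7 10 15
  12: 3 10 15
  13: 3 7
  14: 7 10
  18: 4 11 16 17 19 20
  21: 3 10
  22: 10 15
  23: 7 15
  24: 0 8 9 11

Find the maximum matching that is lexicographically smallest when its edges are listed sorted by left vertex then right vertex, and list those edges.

Lex-smallest maximum matching: {(1,3), (2,7), (5,10), (6,15), (18,4), (24,0)}

|M| = 6 (so the lex-smallest maximum matching has 6 edges)
process left vertices in ascending order; for each, take the smallest-labelled available neighbour that still permits 6 edges overall, or leave it unmatched if none does
lex-smallest matching: {1-3, 2-7, 5-10, 6-15, 18-4, 24-0}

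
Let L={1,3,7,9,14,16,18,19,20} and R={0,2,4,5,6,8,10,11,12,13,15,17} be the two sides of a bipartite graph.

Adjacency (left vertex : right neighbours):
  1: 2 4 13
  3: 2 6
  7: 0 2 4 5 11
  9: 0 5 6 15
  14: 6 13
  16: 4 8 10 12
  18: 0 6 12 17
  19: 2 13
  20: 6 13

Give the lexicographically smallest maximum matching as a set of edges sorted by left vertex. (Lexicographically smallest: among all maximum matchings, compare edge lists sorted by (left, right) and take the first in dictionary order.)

Lex-smallest maximum matching: {(1,4), (3,2), (7,0), (9,5), (14,6), (16,8), (18,12), (19,13)}

|M| = 8 (so the lex-smallest maximum matching has 8 edges)
process left vertices in ascending order; for each, take the smallest-labelled available neighbour that still permits 8 edges overall, or leave it unmatched if none does
lex-smallest matching: {1-4, 3-2, 7-0, 9-5, 14-6, 16-8, 18-12, 19-13}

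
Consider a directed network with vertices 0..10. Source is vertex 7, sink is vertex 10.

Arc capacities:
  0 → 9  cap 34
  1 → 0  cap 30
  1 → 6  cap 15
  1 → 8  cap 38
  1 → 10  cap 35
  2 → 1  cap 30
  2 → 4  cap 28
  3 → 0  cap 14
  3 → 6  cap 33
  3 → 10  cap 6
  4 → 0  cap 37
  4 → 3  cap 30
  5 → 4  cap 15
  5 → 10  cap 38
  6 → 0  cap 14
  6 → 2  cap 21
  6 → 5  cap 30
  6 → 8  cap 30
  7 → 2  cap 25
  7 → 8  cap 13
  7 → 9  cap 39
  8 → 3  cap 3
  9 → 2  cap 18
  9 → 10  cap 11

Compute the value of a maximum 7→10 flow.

Maximum flow value: 57

augment #1: 7→9→10 bottleneck 11, total now 11
augment #2: 7→2→1→10 bottleneck 25, total now 36
augment #3: 7→8→3→10 bottleneck 3, total now 39
augment #4: 7→9→2→1→10 bottleneck 5, total now 44
augment #5: 7→9→2→4→3→10 bottleneck 3, total now 47
augment #6: 7→9→2→4→3→6→5→10 bottleneck 10, total now 57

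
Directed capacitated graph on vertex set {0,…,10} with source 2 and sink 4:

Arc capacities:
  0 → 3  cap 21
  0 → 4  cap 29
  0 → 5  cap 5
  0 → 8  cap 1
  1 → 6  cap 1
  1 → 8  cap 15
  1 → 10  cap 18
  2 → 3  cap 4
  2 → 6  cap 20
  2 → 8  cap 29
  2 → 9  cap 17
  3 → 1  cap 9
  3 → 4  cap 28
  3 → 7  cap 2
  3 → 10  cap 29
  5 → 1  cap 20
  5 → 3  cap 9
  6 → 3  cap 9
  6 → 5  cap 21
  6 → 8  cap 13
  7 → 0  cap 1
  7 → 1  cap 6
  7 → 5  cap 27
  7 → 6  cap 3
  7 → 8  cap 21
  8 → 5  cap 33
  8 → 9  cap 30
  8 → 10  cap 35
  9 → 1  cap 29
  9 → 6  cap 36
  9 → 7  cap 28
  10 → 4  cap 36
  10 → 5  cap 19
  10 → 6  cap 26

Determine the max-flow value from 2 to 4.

Maximum flow value: 59

augment #1: 2→3→4 bottleneck 4, total now 4
augment #2: 2→6→3→4 bottleneck 9, total now 13
augment #3: 2→8→10→4 bottleneck 29, total now 42
augment #4: 2→6→5→3→4 bottleneck 9, total now 51
augment #5: 2→6→8→10→4 bottleneck 2, total now 53
augment #6: 2→9→1→10→4 bottleneck 5, total now 58
augment #7: 2→9→7→0→4 bottleneck 1, total now 59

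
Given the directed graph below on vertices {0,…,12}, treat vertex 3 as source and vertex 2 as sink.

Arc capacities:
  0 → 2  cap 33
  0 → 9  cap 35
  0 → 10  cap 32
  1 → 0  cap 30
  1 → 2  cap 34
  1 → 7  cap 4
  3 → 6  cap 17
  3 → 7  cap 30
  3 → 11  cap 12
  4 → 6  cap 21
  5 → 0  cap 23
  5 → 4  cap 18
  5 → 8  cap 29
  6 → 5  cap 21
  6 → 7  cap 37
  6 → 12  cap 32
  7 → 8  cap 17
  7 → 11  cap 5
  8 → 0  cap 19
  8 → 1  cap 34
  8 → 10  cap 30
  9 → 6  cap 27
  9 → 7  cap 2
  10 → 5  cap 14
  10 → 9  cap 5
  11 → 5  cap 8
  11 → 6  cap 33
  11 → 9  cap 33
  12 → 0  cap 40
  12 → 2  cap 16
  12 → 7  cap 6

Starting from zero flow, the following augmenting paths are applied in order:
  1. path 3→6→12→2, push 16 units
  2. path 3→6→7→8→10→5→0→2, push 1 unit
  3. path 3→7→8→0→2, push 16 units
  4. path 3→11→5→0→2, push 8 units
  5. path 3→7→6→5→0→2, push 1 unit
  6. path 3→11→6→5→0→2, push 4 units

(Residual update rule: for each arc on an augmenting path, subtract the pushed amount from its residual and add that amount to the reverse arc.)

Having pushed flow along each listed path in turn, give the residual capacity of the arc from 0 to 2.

after path 1 (3→6→12→2, push 16): res(0,2)=33
after path 2 (3→6→7→8→10→5→0→2, push 1): res(0,2)=32
after path 3 (3→7→8→0→2, push 16): res(0,2)=16
after path 4 (3→11→5→0→2, push 8): res(0,2)=8
after path 5 (3→7→6→5→0→2, push 1): res(0,2)=7
after path 6 (3→11→6→5→0→2, push 4): res(0,2)=3

Residual capacity of (0,2): 3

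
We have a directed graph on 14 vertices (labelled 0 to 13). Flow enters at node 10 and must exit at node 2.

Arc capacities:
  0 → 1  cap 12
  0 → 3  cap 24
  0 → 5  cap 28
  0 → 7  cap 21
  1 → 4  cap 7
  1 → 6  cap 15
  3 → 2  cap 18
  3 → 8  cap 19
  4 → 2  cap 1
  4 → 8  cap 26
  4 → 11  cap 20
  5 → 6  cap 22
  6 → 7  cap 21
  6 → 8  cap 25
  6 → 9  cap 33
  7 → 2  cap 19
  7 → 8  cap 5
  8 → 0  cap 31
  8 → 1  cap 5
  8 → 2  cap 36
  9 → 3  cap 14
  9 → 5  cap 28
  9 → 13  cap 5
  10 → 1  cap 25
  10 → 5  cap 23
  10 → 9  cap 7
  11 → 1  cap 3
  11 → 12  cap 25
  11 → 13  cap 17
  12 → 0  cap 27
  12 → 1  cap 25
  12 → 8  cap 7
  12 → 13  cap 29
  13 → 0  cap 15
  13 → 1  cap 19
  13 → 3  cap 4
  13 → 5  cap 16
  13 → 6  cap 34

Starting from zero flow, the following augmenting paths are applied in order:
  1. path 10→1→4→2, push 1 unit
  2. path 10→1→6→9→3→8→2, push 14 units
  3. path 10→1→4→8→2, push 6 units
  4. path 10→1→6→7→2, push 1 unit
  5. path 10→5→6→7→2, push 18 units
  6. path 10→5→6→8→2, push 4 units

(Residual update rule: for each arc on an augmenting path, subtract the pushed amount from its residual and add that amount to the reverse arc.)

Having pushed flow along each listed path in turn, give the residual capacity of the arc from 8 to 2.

Residual capacity of (8,2): 12

after path 1 (10→1→4→2, push 1): res(8,2)=36
after path 2 (10→1→6→9→3→8→2, push 14): res(8,2)=22
after path 3 (10→1→4→8→2, push 6): res(8,2)=16
after path 4 (10→1→6→7→2, push 1): res(8,2)=16
after path 5 (10→5→6→7→2, push 18): res(8,2)=16
after path 6 (10→5→6→8→2, push 4): res(8,2)=12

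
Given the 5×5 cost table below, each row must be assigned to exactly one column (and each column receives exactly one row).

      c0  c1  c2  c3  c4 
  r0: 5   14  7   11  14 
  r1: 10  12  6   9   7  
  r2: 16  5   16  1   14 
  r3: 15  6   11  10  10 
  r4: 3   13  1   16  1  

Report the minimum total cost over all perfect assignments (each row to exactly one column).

optimal assignment: row0→col0 (cost 5), row1→col2 (cost 6), row2→col3 (cost 1), row3→col1 (cost 6), row4→col4 (cost 1)
total = 5 + 6 + 1 + 6 + 1 = 19

Minimum assignment cost: 19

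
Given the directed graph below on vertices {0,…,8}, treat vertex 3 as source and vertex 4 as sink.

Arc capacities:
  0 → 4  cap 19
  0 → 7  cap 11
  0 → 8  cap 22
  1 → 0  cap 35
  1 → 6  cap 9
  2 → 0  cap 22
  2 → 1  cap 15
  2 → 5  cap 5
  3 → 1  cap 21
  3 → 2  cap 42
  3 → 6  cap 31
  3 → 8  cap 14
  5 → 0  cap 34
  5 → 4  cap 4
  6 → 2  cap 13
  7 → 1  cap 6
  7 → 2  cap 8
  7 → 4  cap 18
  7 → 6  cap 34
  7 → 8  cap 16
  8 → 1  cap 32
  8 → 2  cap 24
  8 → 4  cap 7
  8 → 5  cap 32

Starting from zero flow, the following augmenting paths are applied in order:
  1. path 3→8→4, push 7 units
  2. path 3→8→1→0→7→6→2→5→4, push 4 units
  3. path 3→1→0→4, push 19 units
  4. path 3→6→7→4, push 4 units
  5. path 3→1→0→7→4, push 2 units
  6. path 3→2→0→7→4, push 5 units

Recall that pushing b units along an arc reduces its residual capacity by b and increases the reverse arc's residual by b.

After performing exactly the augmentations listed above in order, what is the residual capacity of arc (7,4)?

after path 1 (3→8→4, push 7): res(7,4)=18
after path 2 (3→8→1→0→7→6→2→5→4, push 4): res(7,4)=18
after path 3 (3→1→0→4, push 19): res(7,4)=18
after path 4 (3→6→7→4, push 4): res(7,4)=14
after path 5 (3→1→0→7→4, push 2): res(7,4)=12
after path 6 (3→2→0→7→4, push 5): res(7,4)=7

Residual capacity of (7,4): 7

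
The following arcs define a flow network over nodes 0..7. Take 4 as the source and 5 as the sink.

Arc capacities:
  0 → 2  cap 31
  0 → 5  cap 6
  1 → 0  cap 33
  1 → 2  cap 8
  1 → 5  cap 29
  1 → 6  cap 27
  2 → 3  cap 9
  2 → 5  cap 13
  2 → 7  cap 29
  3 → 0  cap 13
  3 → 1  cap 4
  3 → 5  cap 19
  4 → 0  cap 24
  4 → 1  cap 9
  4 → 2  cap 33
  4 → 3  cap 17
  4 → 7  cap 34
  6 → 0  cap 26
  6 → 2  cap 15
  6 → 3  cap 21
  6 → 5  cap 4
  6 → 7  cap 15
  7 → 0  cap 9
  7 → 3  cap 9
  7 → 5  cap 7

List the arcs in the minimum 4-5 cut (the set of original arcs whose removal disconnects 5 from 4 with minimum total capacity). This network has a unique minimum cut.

Min-cut arcs: {(0,5), (2,5), (3,1), (3,5), (4,1), (7,5)} (total capacity 58)

augment #1: 4→0→5 push 6
augment #2: 4→1→5 push 9
augment #3: 4→2→5 push 13
augment #4: 4→3→5 push 17
augment #5: 4→7→5 push 7
augment #6: 4→2→3→5 push 2
augment #7: 4→2→3→1→5 push 4
max flow = 58; residual-reachable set from 4 gives S-side
cut edges (S→T): {(0,5), (2,5), (3,1), (3,5), (4,1), (7,5)} total cap 58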